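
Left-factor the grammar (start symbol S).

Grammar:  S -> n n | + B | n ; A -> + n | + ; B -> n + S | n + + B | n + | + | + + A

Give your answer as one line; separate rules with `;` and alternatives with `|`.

S -> + B | n S'; A -> + A'; B -> n + B' | + B''; S' -> n | ε; A' -> n | ε; B' -> S | + B | ε; B'' -> ε | + A

S has alternatives sharing prefix 'n': factor to S → n S' with S' → n | ε.
A has alternatives sharing prefix '+': factor to A → + A' with A' → n | ε.
B has alternatives sharing prefix 'n +': factor to B → n + B' with B' → S | + B | ε.
B has alternatives sharing prefix '+': factor to B → + B'' with B'' → ε | + A.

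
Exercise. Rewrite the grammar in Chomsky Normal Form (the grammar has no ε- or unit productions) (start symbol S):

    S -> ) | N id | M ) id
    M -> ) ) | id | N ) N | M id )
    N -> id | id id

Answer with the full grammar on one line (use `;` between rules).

Introduce a nonterminal for each terminal appearing in a rule of length ≥ 2: X1 → id, X2 → ).
Binarize each right-hand side of length ≥ 3 by chaining fresh nonterminals (Y1, Y2, …): affected rules were S → M X2 X1; M → N X2 N; M → M X1 X2.

S -> ) | N X1 | M Y1; M -> X2 X2 | id | N Y2 | M Y3; N -> id | X1 X1; X1 -> id; X2 -> ); Y1 -> X2 X1; Y2 -> X2 N; Y3 -> X1 X2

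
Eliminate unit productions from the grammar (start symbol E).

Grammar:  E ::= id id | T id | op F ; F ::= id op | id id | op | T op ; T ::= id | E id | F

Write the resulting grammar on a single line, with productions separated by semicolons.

Unit pairs: T ⇒* {F}.
Replace each nonterminal's rules with the union of the non-unit rules of every nonterminal it unit-derives.

E ::= id id | T id | op F; F ::= id op | id id | op | T op; T ::= id op | id id | op | T op | id | E id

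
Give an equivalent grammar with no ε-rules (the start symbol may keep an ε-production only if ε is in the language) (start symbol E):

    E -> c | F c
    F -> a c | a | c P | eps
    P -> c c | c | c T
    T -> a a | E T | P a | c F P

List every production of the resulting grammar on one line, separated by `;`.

Nullable nonterminals: {F}.
ε ∉ L(G), so no ε-production is kept.
Add the nullable-subset variants: T → c F P gives c F P | c P.

E -> c | F c; F -> a c | a | c P; P -> c c | c | c T; T -> a a | E T | P a | c F P | c P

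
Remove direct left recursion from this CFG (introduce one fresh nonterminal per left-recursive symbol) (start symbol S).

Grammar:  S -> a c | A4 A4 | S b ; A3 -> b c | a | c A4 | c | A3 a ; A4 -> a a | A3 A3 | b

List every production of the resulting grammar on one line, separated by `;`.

S, A3 are directly left-recursive.
For S: α = {b}, β = {a c, A4 A4}. Rewrite as S → β S' and S' → α S' | ε.
For A3: α = {a}, β = {b c, a, c A4, c}. Rewrite as A3 → β A3' and A3' → α A3' | ε.

S -> a c S' | A4 A4 S'; A3 -> b c A3' | a A3' | c A4 A3' | c A3'; A4 -> a a | A3 A3 | b; S' -> b S' | eps; A3' -> a A3' | eps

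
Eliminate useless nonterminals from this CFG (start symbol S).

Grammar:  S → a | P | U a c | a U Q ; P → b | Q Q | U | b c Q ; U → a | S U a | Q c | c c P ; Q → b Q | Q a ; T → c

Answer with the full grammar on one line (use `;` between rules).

S → a | P | U a c; P → b | U; U → a | S U a | c c P

Generating nonterminals: {P, S, T, U}.
Reachable from S after that: {P, S, U}.
Removed useless symbols: {Q, T} and every production mentioning them.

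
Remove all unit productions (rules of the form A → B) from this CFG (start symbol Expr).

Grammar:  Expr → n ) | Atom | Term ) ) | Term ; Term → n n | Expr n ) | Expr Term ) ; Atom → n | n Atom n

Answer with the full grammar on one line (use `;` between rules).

Expr → n n | Expr n ) | Expr Term ) | n | n Atom n | n ) | Term ) ); Term → n n | Expr n ) | Expr Term ); Atom → n | n Atom n

Unit pairs: Expr ⇒* {Atom, Term}.
For each unit pair (A, B), copy every non-unit production of B to A, then drop all unit productions.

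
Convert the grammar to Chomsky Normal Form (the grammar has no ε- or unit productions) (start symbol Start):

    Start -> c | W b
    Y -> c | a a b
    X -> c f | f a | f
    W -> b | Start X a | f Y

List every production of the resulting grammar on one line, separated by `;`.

Start -> c | W X1; Y -> c | X2 Y1; X -> X3 X4 | X4 X2 | f; W -> b | Start Y2 | X4 Y; X1 -> b; X2 -> a; X3 -> c; X4 -> f; Y1 -> X2 X1; Y2 -> X X2

Introduce a nonterminal for each terminal appearing in a rule of length ≥ 2: X1 → b, X2 → a, X3 → c, X4 → f.
Binarize each right-hand side of length ≥ 3 by chaining fresh nonterminals (Y1, Y2, …): affected rules were Y → X2 X2 X1; W → Start X X2.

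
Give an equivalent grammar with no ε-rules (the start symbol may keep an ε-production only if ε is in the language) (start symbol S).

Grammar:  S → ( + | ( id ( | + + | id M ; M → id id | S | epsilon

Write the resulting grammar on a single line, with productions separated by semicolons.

S → ( + | ( id ( | + + | id M | id; M → id id | S

The nullable symbols are {M}.
ε ∉ L(G), so no ε-production is kept.
For each production, add variants omitting each subset of nullable occurrences: S → id M gives id M | id.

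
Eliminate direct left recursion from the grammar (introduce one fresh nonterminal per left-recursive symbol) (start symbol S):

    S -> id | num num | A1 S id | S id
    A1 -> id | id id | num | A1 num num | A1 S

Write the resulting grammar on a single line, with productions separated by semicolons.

S -> id S' | num num S' | A1 S id S'; A1 -> id A1' | id id A1' | num A1'; S' -> id S' | ε; A1' -> num num A1' | S A1' | ε

Directly left-recursive nonterminals: S, A1.
For S: α = {id}, β = {id, num num, A1 S id}. Rewrite as S → β S' and S' → α S' | ε.
For A1: α = {num num, S}, β = {id, id id, num}. Rewrite as A1 → β A1' and A1' → α A1' | ε.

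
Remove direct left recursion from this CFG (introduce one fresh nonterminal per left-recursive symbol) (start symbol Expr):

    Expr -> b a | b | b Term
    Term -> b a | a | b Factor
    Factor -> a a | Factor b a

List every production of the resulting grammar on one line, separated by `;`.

Expr -> b a | b | b Term; Term -> b a | a | b Factor; Factor -> a a Factor1; Factor1 -> b a Factor1 | eps

Left recursion appears on Factor.
For Factor: α = {b a}, β = {a a}. Rewrite as Factor → β Factor1 and Factor1 → α Factor1 | ε.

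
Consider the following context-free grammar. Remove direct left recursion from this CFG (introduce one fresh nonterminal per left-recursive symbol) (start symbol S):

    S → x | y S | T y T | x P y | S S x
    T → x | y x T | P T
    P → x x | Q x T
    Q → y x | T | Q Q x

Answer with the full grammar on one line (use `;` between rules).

S → x S' | y S S' | T y T S' | x P y S'; T → x | y x T | P T; P → x x | Q x T; Q → y x Q' | T Q'; S' → S x S' | ε; Q' → Q x Q' | ε

Directly left-recursive nonterminals: S, Q.
For S: α = {S x}, β = {x, y S, T y T, x P y}. Rewrite as S → β S' and S' → α S' | ε.
For Q: α = {Q x}, β = {y x, T}. Rewrite as Q → β Q' and Q' → α Q' | ε.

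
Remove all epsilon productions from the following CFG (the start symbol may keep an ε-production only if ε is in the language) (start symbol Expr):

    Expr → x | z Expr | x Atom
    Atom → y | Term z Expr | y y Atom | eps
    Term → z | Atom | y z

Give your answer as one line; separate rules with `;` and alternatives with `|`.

Expr → x | z Expr | x Atom; Atom → y | Term z Expr | z Expr | y y Atom | y y; Term → z | Atom | y z

The nullable symbols are {Atom, Term}.
ε ∉ L(G), so no ε-production is kept.
Expand every rule over subsets of its nullable positions: Atom → Term z Expr gives Term z Expr | z Expr. Atom → y y Atom gives y y Atom | y y.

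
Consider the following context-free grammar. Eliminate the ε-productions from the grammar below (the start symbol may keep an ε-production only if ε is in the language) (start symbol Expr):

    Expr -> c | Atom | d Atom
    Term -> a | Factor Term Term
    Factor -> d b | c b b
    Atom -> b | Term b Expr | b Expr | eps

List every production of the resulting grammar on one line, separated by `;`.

Nullable set = {Atom, Expr}.
ε ∈ L(G) since Expr is nullable, so keep Expr → ε.
For each production, add variants omitting each subset of nullable occurrences: Expr → d Atom gives d Atom | d. Atom → Term b Expr gives Term b Expr | Term b.

Expr -> c | Atom | d Atom | d | eps; Term -> a | Factor Term Term; Factor -> d b | c b b; Atom -> b | Term b Expr | Term b | b Expr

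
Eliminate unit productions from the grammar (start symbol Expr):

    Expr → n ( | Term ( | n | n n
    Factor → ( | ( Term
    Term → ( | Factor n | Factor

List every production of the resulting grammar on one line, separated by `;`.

Unit pairs: Term ⇒* {Factor}.
Replace each nonterminal's rules with the union of the non-unit rules of every nonterminal it unit-derives.

Expr → n ( | Term ( | n | n n; Factor → ( | ( Term; Term → ( | Factor n | ( Term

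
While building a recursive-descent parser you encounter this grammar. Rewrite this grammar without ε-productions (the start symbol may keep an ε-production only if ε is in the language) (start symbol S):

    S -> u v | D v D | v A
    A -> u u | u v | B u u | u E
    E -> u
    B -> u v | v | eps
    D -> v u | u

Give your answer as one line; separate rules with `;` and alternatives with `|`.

S -> u v | D v D | v A; A -> u u | u v | B u u | u E; E -> u; B -> u v | v; D -> v u | u

Nullable set = {B}.
ε ∉ L(G), so no ε-production is kept.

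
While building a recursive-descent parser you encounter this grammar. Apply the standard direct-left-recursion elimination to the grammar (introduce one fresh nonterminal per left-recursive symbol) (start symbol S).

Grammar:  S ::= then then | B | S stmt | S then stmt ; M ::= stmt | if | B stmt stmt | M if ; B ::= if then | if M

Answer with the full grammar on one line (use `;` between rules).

Directly left-recursive nonterminals: S, M.
For S: α = {stmt, then stmt}, β = {then then, B}. Rewrite as S → β S' and S' → α S' | ε.
For M: α = {if}, β = {stmt, if, B stmt stmt}. Rewrite as M → β M' and M' → α M' | ε.

S ::= then then S' | B S'; M ::= stmt M' | if M' | B stmt stmt M'; B ::= if then | if M; S' ::= stmt S' | then stmt S' | eps; M' ::= if M' | eps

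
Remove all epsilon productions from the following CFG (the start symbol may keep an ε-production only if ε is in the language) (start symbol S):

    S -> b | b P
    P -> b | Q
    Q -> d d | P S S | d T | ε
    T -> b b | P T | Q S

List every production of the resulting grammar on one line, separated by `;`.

S -> b | b P; P -> b | Q; Q -> d d | P S S | S S | d T; T -> b b | P T | Q S | S

Nullable nonterminals: {P, Q}.
ε ∉ L(G), so no ε-production is kept.
Add the nullable-subset variants: Q → P S S gives P S S | S S. T → Q S gives Q S | S.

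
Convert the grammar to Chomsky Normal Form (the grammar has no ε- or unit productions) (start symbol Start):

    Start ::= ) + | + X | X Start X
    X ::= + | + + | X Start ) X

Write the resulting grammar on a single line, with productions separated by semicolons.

Introduce a nonterminal for each terminal appearing in a rule of length ≥ 2: X1 → ), X2 → +.
Binarize each right-hand side of length ≥ 3 by chaining fresh nonterminals (Y1, Y2, …): affected rules were Start → X Start X; X → X Start X1 X.

Start ::= X1 X2 | X2 X | X Y1; X ::= + | X2 X2 | X Y2; X1 ::= ); X2 ::= +; Y1 ::= Start X; Y2 ::= Start Y3; Y3 ::= X1 X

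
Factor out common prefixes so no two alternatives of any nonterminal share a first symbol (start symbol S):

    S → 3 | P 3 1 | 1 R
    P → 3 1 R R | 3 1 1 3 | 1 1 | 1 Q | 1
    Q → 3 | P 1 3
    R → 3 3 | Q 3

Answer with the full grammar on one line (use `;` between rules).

P has alternatives sharing prefix '1': factor to P → 1 P' with P' → 1 | Q | ε.
P has alternatives sharing prefix '3 1': factor to P → 3 1 P'' with P'' → R R | 1 3.

S → 3 | P 3 1 | 1 R; P → 1 P' | 3 1 P''; Q → 3 | P 1 3; R → 3 3 | Q 3; P' → 1 | Q | ε; P'' → R R | 1 3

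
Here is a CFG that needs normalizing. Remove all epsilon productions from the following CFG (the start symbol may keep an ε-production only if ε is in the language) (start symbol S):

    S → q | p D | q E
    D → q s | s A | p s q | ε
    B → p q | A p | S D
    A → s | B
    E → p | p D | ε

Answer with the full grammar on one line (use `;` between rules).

Nullable set = {D, E}.
ε ∉ L(G), so no ε-production is kept.
For each production, add variants omitting each subset of nullable occurrences: S → p D gives p D | p. B → S D gives S D | S.

S → q | p D | p | q E; D → q s | s A | p s q; B → p q | A p | S D | S; A → s | B; E → p | p D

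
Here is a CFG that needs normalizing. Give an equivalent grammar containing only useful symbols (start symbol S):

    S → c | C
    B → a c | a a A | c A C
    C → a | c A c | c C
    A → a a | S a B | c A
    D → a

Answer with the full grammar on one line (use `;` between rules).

Generating nonterminals: {A, B, C, D, S}.
Reachable from S after that: {A, B, C, S}.
Removed useless symbols: {D} and every production mentioning them.

S → c | C; B → a c | a a A | c A C; C → a | c A c | c C; A → a a | S a B | c A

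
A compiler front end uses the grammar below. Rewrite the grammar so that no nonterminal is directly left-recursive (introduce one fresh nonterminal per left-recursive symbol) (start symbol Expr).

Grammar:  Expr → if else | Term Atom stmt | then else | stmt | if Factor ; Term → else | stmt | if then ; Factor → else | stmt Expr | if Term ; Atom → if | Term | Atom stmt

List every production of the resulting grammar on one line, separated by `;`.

Atom is directly left-recursive.
For Atom: α = {stmt}, β = {if, Term}. Rewrite as Atom → β Atom1 and Atom1 → α Atom1 | ε.

Expr → if else | Term Atom stmt | then else | stmt | if Factor; Term → else | stmt | if then; Factor → else | stmt Expr | if Term; Atom → if Atom1 | Term Atom1; Atom1 → stmt Atom1 | ε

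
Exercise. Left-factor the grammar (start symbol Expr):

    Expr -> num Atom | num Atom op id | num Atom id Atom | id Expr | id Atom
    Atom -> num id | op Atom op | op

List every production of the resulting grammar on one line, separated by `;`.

Expr -> num Atom Expr1 | id Expr2; Atom -> num id | op Atom1; Expr1 -> ε | op id | id Atom; Expr2 -> Expr | Atom; Atom1 -> Atom op | ε

Expr has alternatives sharing prefix 'num Atom': factor to Expr → num Atom Expr1 with Expr1 → ε | op id | id Atom.
Expr has alternatives sharing prefix 'id': factor to Expr → id Expr2 with Expr2 → Expr | Atom.
Atom has alternatives sharing prefix 'op': factor to Atom → op Atom1 with Atom1 → Atom op | ε.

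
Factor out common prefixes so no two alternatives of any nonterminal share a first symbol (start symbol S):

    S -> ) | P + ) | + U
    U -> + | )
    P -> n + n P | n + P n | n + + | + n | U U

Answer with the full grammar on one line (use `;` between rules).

P has alternatives sharing prefix 'n +': factor to P → n + P' with P' → n P | P n | +.

S -> ) | P + ) | + U; U -> + | ); P -> + n | U U | n + P'; P' -> n P | P n | +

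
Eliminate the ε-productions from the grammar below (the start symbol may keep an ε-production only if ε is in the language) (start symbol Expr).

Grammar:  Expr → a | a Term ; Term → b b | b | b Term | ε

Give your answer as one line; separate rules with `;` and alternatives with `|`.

Nullable set = {Term}.
ε ∉ L(G), so no ε-production is kept.

Expr → a | a Term; Term → b b | b | b Term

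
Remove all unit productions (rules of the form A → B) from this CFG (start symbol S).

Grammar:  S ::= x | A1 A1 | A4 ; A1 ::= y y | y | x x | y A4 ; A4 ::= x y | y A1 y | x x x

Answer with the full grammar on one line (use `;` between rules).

Unit pairs: S ⇒* {A4}.
For every A with A ⇒* B via unit rules, add B's non-unit alternatives to A; then delete every rule of the form X → Y.

S ::= x y | y A1 y | x x x | x | A1 A1; A1 ::= y y | y | x x | y A4; A4 ::= x y | y A1 y | x x x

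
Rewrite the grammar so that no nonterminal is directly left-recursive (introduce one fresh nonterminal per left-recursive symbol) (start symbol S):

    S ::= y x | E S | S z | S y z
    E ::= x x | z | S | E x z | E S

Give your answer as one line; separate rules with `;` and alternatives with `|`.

Left recursion appears on S, E.
For S: α = {z, y z}, β = {y x, E S}. Rewrite as S → β S' and S' → α S' | ε.
For E: α = {x z, S}, β = {x x, z, S}. Rewrite as E → β E' and E' → α E' | ε.

S ::= y x S' | E S S'; E ::= x x E' | z E' | S E'; S' ::= z S' | y z S' | ε; E' ::= x z E' | S E' | ε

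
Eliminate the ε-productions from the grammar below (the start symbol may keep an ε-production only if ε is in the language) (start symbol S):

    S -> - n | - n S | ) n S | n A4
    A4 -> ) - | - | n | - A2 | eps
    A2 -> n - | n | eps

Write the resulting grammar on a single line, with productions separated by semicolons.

Nullable nonterminals: {A2, A4}.
ε ∉ L(G), so no ε-production is kept.
Add the nullable-subset variants: S → n A4 gives n A4 | n.

S -> - n | - n S | ) n S | n A4 | n; A4 -> ) - | - | n | - A2; A2 -> n - | n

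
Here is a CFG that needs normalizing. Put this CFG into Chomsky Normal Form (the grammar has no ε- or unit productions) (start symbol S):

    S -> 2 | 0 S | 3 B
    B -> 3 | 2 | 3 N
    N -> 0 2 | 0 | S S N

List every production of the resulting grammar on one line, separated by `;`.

Introduce a nonterminal for each terminal appearing in a rule of length ≥ 2: X1 → 0, X2 → 3, X3 → 2.
Binarize each right-hand side of length ≥ 3 by chaining fresh nonterminals (Y1, Y2, …): affected rules were N → S S N.

S -> 2 | X1 S | X2 B; B -> 3 | 2 | X2 N; N -> X1 X3 | 0 | S Y1; X1 -> 0; X2 -> 3; X3 -> 2; Y1 -> S N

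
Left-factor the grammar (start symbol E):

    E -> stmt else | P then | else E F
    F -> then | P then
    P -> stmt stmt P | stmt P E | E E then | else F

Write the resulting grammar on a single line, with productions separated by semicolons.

E -> stmt else | P then | else E F; F -> then | P then; P -> E E then | else F | stmt P'; P' -> stmt P | P E

P has alternatives sharing prefix 'stmt': factor to P → stmt P' with P' → stmt P | P E.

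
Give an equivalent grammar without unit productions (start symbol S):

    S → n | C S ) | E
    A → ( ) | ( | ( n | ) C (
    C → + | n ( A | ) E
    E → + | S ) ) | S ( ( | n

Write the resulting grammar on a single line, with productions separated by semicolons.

S → + | S ) ) | S ( ( | n | C S ); A → ( ) | ( | ( n | ) C (; C → + | n ( A | ) E; E → + | S ) ) | S ( ( | n

Unit pairs: S ⇒* {E}.
For every A with A ⇒* B via unit rules, add B's non-unit alternatives to A; then delete every rule of the form X → Y.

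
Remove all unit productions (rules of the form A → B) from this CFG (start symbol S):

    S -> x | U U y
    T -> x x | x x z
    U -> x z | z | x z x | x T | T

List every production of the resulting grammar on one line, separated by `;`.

S -> x | U U y; T -> x x | x x z; U -> x z | z | x z x | x T | x x | x x z

Unit pairs: U ⇒* {T}.
For each unit pair (A, B), copy every non-unit production of B to A, then drop all unit productions.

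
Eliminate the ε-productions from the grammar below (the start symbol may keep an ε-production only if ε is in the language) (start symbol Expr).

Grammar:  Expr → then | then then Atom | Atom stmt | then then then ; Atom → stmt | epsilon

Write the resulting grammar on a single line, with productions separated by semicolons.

Expr → then | then then Atom | then then | Atom stmt | stmt | then then then; Atom → stmt

Nullable set = {Atom}.
ε ∉ L(G), so no ε-production is kept.
Add the nullable-subset variants: Expr → then then Atom gives then then Atom | then then. Expr → Atom stmt gives Atom stmt | stmt.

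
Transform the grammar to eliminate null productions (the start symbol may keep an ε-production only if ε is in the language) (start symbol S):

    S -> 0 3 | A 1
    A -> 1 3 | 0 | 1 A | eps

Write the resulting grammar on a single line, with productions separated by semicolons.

S -> 0 3 | A 1 | 1; A -> 1 3 | 0 | 1 A | 1

Nullable set = {A}.
ε ∉ L(G), so no ε-production is kept.
Add the nullable-subset variants: S → A 1 gives A 1 | 1. A → 1 A gives 1 A | 1.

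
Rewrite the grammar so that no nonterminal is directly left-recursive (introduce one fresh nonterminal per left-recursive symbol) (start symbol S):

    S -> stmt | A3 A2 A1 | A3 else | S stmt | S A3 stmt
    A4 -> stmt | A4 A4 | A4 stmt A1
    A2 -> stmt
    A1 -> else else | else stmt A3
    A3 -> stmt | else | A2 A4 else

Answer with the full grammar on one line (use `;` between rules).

Directly left-recursive nonterminals: S, A4.
For S: α = {stmt, A3 stmt}, β = {stmt, A3 A2 A1, A3 else}. Rewrite as S → β S' and S' → α S' | ε.
For A4: α = {A4, stmt A1}, β = {stmt}. Rewrite as A4 → β A4' and A4' → α A4' | ε.

S -> stmt S' | A3 A2 A1 S' | A3 else S'; A4 -> stmt A4'; A2 -> stmt; A1 -> else else | else stmt A3; A3 -> stmt | else | A2 A4 else; S' -> stmt S' | A3 stmt S' | epsilon; A4' -> A4 A4' | stmt A1 A4' | epsilon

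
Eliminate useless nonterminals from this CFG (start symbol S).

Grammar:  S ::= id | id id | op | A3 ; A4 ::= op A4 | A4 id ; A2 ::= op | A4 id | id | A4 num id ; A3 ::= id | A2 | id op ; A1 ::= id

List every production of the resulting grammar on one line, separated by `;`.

S ::= id | id id | op | A3; A2 ::= op | id; A3 ::= id | A2 | id op

Generating nonterminals: {A1, A2, A3, S}.
Reachable from S after that: {A2, A3, S}.
Removed useless symbols: {A1, A4} and every production mentioning them.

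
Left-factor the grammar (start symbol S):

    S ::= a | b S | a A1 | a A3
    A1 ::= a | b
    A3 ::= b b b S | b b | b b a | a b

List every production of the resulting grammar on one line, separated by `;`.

S ::= b S | a S'; A1 ::= a | b; A3 ::= a b | b b A3'; S' ::= epsilon | A1 | A3; A3' ::= b S | epsilon | a

S has alternatives sharing prefix 'a': factor to S → a S' with S' → ε | A1 | A3.
A3 has alternatives sharing prefix 'b b': factor to A3 → b b A3' with A3' → b S | ε | a.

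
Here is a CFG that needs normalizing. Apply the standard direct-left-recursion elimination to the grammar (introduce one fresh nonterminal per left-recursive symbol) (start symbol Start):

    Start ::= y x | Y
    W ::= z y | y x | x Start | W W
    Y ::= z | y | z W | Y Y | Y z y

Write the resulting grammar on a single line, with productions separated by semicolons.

Start ::= y x | Y; W ::= z y W1 | y x W1 | x Start W1; Y ::= z Y1 | y Y1 | z W Y1; W1 ::= W W1 | eps; Y1 ::= Y Y1 | z y Y1 | eps

Directly left-recursive nonterminals: W, Y.
For W: α = {W}, β = {z y, y x, x Start}. Rewrite as W → β W1 and W1 → α W1 | ε.
For Y: α = {Y, z y}, β = {z, y, z W}. Rewrite as Y → β Y1 and Y1 → α Y1 | ε.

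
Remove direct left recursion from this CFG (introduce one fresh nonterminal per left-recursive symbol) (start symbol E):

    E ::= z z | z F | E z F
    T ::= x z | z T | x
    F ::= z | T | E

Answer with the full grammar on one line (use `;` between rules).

E ::= z z E' | z F E'; T ::= x z | z T | x; F ::= z | T | E; E' ::= z F E' | ε

Directly left-recursive nonterminal: E.
For E: α = {z F}, β = {z z, z F}. Rewrite as E → β E' and E' → α E' | ε.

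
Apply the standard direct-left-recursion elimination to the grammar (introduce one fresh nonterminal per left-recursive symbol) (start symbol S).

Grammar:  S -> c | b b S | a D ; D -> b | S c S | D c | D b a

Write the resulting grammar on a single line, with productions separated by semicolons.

Left recursion appears on D.
For D: α = {c, b a}, β = {b, S c S}. Rewrite as D → β D' and D' → α D' | ε.

S -> c | b b S | a D; D -> b D' | S c S D'; D' -> c D' | b a D' | ε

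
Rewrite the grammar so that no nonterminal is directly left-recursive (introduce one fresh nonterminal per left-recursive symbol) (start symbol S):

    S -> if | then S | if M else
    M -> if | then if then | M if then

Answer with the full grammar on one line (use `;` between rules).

Left recursion appears on M.
For M: α = {if then}, β = {if, then if then}. Rewrite as M → β M' and M' → α M' | ε.

S -> if | then S | if M else; M -> if M' | then if then M'; M' -> if then M' | ε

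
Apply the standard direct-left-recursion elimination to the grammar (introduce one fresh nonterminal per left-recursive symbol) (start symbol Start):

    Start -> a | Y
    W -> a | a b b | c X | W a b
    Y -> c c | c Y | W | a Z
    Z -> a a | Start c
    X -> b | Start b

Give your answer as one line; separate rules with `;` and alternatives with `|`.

Start -> a | Y; W -> a W1 | a b b W1 | c X W1; Y -> c c | c Y | W | a Z; Z -> a a | Start c; X -> b | Start b; W1 -> a b W1 | ε

Directly left-recursive nonterminal: W.
For W: α = {a b}, β = {a, a b b, c X}. Rewrite as W → β W1 and W1 → α W1 | ε.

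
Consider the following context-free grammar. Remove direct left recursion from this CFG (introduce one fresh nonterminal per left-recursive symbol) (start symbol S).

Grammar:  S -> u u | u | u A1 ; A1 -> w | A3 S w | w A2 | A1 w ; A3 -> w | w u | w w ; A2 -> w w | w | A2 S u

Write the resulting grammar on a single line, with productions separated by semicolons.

A1, A2 are directly left-recursive.
For A1: α = {w}, β = {w, A3 S w, w A2}. Rewrite as A1 → β A1' and A1' → α A1' | ε.
For A2: α = {S u}, β = {w w, w}. Rewrite as A2 → β A2' and A2' → α A2' | ε.

S -> u u | u | u A1; A1 -> w A1' | A3 S w A1' | w A2 A1'; A3 -> w | w u | w w; A2 -> w w A2' | w A2'; A1' -> w A1' | eps; A2' -> S u A2' | eps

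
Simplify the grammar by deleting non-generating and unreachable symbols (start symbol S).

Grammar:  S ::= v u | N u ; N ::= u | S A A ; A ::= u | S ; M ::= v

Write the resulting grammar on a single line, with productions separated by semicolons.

Generating nonterminals: {A, M, N, S}.
Reachable from S after that: {A, N, S}.
Removed useless symbols: {M} and every production mentioning them.

S ::= v u | N u; N ::= u | S A A; A ::= u | S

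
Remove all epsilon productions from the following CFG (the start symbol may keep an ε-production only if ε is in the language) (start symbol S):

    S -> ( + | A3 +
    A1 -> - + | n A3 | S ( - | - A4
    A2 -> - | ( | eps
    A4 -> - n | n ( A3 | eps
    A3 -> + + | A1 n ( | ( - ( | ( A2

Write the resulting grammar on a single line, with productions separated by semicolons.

S -> ( + | A3 +; A1 -> - + | n A3 | S ( - | - A4 | -; A2 -> - | (; A4 -> - n | n ( A3; A3 -> + + | A1 n ( | ( - ( | ( A2 | (

The nullable symbols are {A2, A4}.
ε ∉ L(G), so no ε-production is kept.
Add the nullable-subset variants: A1 → - A4 gives - A4 | -. A3 → ( A2 gives ( A2 | (.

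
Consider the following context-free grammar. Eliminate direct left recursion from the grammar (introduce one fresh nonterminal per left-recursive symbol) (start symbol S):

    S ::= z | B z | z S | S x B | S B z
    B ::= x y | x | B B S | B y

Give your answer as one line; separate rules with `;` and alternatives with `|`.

S, B are directly left-recursive.
For S: α = {x B, B z}, β = {z, B z, z S}. Rewrite as S → β S' and S' → α S' | ε.
For B: α = {B S, y}, β = {x y, x}. Rewrite as B → β B' and B' → α B' | ε.

S ::= z S' | B z S' | z S S'; B ::= x y B' | x B'; S' ::= x B S' | B z S' | epsilon; B' ::= B S B' | y B' | epsilon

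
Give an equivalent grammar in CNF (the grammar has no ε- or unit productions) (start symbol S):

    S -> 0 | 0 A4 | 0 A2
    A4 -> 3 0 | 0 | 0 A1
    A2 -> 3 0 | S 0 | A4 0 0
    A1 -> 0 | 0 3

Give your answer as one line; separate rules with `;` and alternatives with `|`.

S -> 0 | X1 A4 | X1 A2; A4 -> X2 X1 | 0 | X1 A1; A2 -> X2 X1 | S X1 | A4 Y1; A1 -> 0 | X1 X2; X1 -> 0; X2 -> 3; Y1 -> X1 X1

Introduce a nonterminal for each terminal appearing in a rule of length ≥ 2: X1 → 0, X2 → 3.
Binarize each right-hand side of length ≥ 3 by chaining fresh nonterminals (Y1, Y2, …): affected rules were A2 → A4 X1 X1.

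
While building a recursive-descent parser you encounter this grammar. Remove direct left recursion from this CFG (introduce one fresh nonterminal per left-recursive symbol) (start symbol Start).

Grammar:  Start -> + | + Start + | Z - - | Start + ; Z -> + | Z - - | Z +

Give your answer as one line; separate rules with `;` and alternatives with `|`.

Start -> + Start1 | + Start + Start1 | Z - - Start1; Z -> + Z1; Start1 -> + Start1 | eps; Z1 -> - - Z1 | + Z1 | eps

Directly left-recursive nonterminals: Start, Z.
For Start: α = {+}, β = {+, + Start +, Z - -}. Rewrite as Start → β Start1 and Start1 → α Start1 | ε.
For Z: α = {- -, +}, β = {+}. Rewrite as Z → β Z1 and Z1 → α Z1 | ε.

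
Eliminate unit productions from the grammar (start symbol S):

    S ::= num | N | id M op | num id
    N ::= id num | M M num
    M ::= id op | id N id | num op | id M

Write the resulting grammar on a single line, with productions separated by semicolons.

S ::= num | id M op | num id | id num | M M num; N ::= id num | M M num; M ::= id op | id N id | num op | id M

Unit pairs: S ⇒* {N}.
For every A with A ⇒* B via unit rules, add B's non-unit alternatives to A; then delete every rule of the form X → Y.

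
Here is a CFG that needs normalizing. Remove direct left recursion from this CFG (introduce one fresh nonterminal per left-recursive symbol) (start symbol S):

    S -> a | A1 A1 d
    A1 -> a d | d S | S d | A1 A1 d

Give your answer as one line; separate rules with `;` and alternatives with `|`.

Directly left-recursive nonterminal: A1.
For A1: α = {A1 d}, β = {a d, d S, S d}. Rewrite as A1 → β A1' and A1' → α A1' | ε.

S -> a | A1 A1 d; A1 -> a d A1' | d S A1' | S d A1'; A1' -> A1 d A1' | ε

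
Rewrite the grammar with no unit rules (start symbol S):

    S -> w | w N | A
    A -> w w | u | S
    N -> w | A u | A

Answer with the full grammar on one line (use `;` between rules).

Unit pairs: A ⇒* {S}; N ⇒* {A, S}; S ⇒* {A}.
For every A with A ⇒* B via unit rules, add B's non-unit alternatives to A; then delete every rule of the form X → Y.

S -> w | w N | w w | u; A -> w | w N | w w | u; N -> w | w N | A u | w w | u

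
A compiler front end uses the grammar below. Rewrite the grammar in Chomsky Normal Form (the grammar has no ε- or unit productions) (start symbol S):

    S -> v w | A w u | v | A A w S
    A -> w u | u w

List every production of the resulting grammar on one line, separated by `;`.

S -> X1 X2 | A Y1 | v | A Y2; A -> X2 X3 | X3 X2; X1 -> v; X2 -> w; X3 -> u; Y1 -> X2 X3; Y2 -> A Y3; Y3 -> X2 S

Introduce a nonterminal for each terminal appearing in a rule of length ≥ 2: X1 → v, X2 → w, X3 → u.
Binarize each right-hand side of length ≥ 3 by chaining fresh nonterminals (Y1, Y2, …): affected rules were S → A X2 X3; S → A A X2 S.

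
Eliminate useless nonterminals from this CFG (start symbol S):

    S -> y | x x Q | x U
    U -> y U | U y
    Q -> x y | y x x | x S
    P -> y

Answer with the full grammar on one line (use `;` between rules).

Generating nonterminals: {P, Q, S}.
Reachable from S after that: {Q, S}.
Removed useless symbols: {P, U} and every production mentioning them.

S -> y | x x Q; Q -> x y | y x x | x S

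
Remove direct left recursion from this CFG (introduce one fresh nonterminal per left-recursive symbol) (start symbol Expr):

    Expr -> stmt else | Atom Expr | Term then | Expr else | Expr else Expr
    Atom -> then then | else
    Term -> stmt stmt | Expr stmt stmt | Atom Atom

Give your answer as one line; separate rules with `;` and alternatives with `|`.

Expr -> stmt else Expr1 | Atom Expr Expr1 | Term then Expr1; Atom -> then then | else; Term -> stmt stmt | Expr stmt stmt | Atom Atom; Expr1 -> else Expr1 | else Expr Expr1 | ε

Directly left-recursive nonterminal: Expr.
For Expr: α = {else, else Expr}, β = {stmt else, Atom Expr, Term then}. Rewrite as Expr → β Expr1 and Expr1 → α Expr1 | ε.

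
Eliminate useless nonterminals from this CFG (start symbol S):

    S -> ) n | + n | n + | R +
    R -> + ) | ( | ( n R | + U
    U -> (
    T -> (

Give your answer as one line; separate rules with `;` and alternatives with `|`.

Generating nonterminals: {R, S, T, U}.
Reachable from S after that: {R, S, U}.
Removed useless symbols: {T} and every production mentioning them.

S -> ) n | + n | n + | R +; R -> + ) | ( | ( n R | + U; U -> (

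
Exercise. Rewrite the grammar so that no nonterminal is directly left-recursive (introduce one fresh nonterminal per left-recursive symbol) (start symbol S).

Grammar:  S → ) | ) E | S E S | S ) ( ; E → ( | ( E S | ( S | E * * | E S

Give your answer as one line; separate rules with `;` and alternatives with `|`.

Left recursion appears on S, E.
For S: α = {E S, ) (}, β = {), ) E}. Rewrite as S → β S' and S' → α S' | ε.
For E: α = {* *, S}, β = {(, ( E S, ( S}. Rewrite as E → β E' and E' → α E' | ε.

S → ) S' | ) E S'; E → ( E' | ( E S E' | ( S E'; S' → E S S' | ) ( S' | ε; E' → * * E' | S E' | ε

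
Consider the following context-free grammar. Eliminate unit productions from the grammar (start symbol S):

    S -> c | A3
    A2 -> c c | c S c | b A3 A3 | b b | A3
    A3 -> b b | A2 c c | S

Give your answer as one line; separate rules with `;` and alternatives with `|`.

Unit pairs: A2 ⇒* {A3, S}; A3 ⇒* {S}; S ⇒* {A3}.
For every A with A ⇒* B via unit rules, add B's non-unit alternatives to A; then delete every rule of the form X → Y.

S -> c | b b | A2 c c; A2 -> c c | c S c | b A3 A3 | b b | c | A2 c c; A3 -> c | b b | A2 c c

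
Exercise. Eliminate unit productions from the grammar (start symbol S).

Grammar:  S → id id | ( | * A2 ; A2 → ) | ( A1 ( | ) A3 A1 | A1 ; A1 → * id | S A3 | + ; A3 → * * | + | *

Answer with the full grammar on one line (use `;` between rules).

Unit pairs: A2 ⇒* {A1}.
For every A with A ⇒* B via unit rules, add B's non-unit alternatives to A; then delete every rule of the form X → Y.

S → id id | ( | * A2; A2 → ) | ( A1 ( | ) A3 A1 | * id | S A3 | +; A1 → * id | S A3 | +; A3 → * * | + | *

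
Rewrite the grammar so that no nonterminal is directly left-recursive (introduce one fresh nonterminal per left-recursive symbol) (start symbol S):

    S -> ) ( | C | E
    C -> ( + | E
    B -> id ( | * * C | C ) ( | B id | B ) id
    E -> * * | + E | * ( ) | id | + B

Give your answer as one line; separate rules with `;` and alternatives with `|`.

S -> ) ( | C | E; C -> ( + | E; B -> id ( B' | * * C B' | C ) ( B'; E -> * * | + E | * ( ) | id | + B; B' -> id B' | ) id B' | ε

B is directly left-recursive.
For B: α = {id, ) id}, β = {id (, * * C, C ) (}. Rewrite as B → β B' and B' → α B' | ε.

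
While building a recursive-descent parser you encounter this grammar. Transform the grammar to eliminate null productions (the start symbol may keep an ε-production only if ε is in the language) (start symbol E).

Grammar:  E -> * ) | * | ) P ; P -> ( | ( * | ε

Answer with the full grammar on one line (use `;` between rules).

E -> * ) | * | ) P | ); P -> ( | ( *

Nullable nonterminals: {P}.
ε ∉ L(G), so no ε-production is kept.
Expand every rule over subsets of its nullable positions: E → ) P gives ) P | ).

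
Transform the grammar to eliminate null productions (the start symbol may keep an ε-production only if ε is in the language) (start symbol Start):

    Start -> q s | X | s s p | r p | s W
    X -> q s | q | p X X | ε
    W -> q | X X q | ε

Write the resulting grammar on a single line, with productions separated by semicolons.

Nullable nonterminals: {Start, W, X}.
ε ∈ L(G) since Start is nullable, so keep Start → ε.
For each production, add variants omitting each subset of nullable occurrences: Start → s W gives s W | s. X → p X X gives p X X | p X | p. W → X X q gives X X q | X q.

Start -> q s | X | s s p | r p | s W | s | ε; X -> q s | q | p X X | p X | p; W -> q | X X q | X q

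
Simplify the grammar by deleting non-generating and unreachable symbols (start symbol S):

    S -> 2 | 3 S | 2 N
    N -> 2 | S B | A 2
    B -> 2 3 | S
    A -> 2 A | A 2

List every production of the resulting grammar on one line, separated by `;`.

S -> 2 | 3 S | 2 N; N -> 2 | S B; B -> 2 3 | S

Generating nonterminals: {B, N, S}.
Reachable from S after that: {B, N, S}.
Removed useless symbols: {A} and every production mentioning them.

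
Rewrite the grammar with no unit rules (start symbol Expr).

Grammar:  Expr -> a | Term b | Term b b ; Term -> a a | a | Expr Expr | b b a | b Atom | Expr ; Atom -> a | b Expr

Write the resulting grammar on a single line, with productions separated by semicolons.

Unit pairs: Term ⇒* {Expr}.
For every A with A ⇒* B via unit rules, add B's non-unit alternatives to A; then delete every rule of the form X → Y.

Expr -> a | Term b | Term b b; Term -> a a | a | Expr Expr | b b a | b Atom | Term b | Term b b; Atom -> a | b Expr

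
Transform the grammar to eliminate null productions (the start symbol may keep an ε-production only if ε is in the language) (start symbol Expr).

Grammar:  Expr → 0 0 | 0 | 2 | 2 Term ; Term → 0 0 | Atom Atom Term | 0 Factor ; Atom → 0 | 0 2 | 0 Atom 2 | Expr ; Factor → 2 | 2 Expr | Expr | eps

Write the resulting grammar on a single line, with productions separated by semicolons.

Expr → 0 0 | 0 | 2 | 2 Term; Term → 0 0 | Atom Atom Term | 0 Factor | 0; Atom → 0 | 0 2 | 0 Atom 2 | Expr; Factor → 2 | 2 Expr | Expr

Nullable nonterminals: {Factor}.
ε ∉ L(G), so no ε-production is kept.
Expand every rule over subsets of its nullable positions: Term → 0 Factor gives 0 Factor | 0.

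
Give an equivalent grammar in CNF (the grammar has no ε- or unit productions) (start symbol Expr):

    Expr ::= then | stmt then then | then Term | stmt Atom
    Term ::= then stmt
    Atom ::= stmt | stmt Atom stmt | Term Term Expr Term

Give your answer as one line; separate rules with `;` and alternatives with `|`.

Introduce a nonterminal for each terminal appearing in a rule of length ≥ 2: X1 → stmt, X2 → then.
Binarize each right-hand side of length ≥ 3 by chaining fresh nonterminals (Y1, Y2, …): affected rules were Expr → X1 X2 X2; Atom → X1 Atom X1; Atom → Term Term Expr Term.

Expr ::= then | X1 Y1 | X2 Term | X1 Atom; Term ::= X2 X1; Atom ::= stmt | X1 Y2 | Term Y3; X1 ::= stmt; X2 ::= then; Y1 ::= X2 X2; Y2 ::= Atom X1; Y3 ::= Term Y4; Y4 ::= Expr Term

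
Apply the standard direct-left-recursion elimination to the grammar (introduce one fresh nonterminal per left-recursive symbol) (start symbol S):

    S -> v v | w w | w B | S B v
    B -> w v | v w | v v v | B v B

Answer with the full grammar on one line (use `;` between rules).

Directly left-recursive nonterminals: S, B.
For S: α = {B v}, β = {v v, w w, w B}. Rewrite as S → β S' and S' → α S' | ε.
For B: α = {v B}, β = {w v, v w, v v v}. Rewrite as B → β B' and B' → α B' | ε.

S -> v v S' | w w S' | w B S'; B -> w v B' | v w B' | v v v B'; S' -> B v S' | ε; B' -> v B B' | ε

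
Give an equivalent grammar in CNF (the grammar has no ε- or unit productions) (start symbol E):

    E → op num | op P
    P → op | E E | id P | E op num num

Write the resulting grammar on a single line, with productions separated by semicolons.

E → X1 X2 | X1 P; P → op | E E | X3 P | E Y1; X1 → op; X2 → num; X3 → id; Y1 → X1 Y2; Y2 → X2 X2

Introduce a nonterminal for each terminal appearing in a rule of length ≥ 2: X1 → op, X2 → num, X3 → id.
Binarize each right-hand side of length ≥ 3 by chaining fresh nonterminals (Y1, Y2, …): affected rules were P → E X1 X2 X2.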